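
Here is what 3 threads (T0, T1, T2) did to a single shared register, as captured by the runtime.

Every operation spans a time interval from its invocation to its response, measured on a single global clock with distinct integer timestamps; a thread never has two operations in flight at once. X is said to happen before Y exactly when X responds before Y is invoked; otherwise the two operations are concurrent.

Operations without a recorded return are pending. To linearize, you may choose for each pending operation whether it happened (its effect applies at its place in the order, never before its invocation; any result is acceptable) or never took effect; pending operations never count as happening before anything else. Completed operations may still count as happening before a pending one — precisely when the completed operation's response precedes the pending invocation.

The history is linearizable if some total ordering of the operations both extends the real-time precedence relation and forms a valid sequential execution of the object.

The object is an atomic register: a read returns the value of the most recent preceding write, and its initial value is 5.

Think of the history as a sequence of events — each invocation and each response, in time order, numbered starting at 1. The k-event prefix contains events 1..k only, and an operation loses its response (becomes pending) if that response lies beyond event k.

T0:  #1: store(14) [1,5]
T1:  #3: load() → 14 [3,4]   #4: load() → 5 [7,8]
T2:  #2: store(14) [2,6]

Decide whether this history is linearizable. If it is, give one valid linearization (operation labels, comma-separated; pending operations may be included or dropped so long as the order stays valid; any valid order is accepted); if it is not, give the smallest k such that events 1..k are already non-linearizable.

already the first 8 events (up to #4's response at time 8) admit no linearization; the first 7 still do
no legal order exists: 6 real-time-consistent candidates over 4 completed register operations, all rejected
one such order, #1, #2, #3, #4, breaks at step 4 where #4 load() → 5 is illegal
one such order, #1, #3, #2, #4, breaks at step 4 where #4 load() → 5 is illegal

not linearizable — minimal violating prefix: 8 events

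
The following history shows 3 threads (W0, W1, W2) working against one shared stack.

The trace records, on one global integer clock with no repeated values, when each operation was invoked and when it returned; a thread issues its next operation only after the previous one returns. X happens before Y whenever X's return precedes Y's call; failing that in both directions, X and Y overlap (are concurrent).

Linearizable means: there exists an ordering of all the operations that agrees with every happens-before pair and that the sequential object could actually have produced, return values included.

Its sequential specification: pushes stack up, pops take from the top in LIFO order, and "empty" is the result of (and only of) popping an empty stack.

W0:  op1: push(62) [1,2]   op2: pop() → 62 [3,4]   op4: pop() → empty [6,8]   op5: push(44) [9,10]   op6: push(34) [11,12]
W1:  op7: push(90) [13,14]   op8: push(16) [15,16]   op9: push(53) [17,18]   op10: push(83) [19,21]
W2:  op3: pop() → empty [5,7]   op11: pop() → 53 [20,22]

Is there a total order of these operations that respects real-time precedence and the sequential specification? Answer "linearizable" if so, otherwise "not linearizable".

witness order: op1, op2, op3, op4, op5, op6, op7, op8, op9, op11, op10
step 1: op1 push(62) — stack <62>
step 2: op2 pop() → 62 — stack <>
step 3: op3 pop() → empty — stack <>
step 4: op4 pop() → empty — stack <>
step 5: op5 push(44) — stack <44>
step 6: op6 push(34) — stack <44,34>
step 7: op7 push(90) — stack <44,34,90>
step 8: op8 push(16) — stack <44,34,90,16>
step 9: op9 push(53) — stack <44,34,90,16,53>
step 10: op11 pop() → 53 — stack <44,34,90,16>
step 11: op10 push(83) — stack <44,34,90,16,83>

linearizable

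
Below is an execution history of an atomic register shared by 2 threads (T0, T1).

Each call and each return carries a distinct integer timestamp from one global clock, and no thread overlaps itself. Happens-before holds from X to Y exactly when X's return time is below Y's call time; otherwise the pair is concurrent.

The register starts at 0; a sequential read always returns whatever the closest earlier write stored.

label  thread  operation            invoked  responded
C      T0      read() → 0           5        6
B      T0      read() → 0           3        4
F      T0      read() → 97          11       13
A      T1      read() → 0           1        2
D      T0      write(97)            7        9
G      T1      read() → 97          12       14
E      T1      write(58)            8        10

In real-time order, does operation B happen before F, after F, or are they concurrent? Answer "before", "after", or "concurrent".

before

B spans [3,4], F spans [11,13]
resp(B)=4 < inv(F)=11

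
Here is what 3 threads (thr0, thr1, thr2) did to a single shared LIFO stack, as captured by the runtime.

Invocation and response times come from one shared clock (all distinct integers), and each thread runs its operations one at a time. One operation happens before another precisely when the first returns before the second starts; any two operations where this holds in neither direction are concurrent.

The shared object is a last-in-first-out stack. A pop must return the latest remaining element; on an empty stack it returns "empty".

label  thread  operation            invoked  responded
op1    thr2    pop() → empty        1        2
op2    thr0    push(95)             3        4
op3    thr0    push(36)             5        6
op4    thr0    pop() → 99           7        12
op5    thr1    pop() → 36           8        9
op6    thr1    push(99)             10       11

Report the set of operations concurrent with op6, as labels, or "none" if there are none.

op4

op6 spans [10,11]; an op avoiding the whole window 10..11 is ordered, any other is concurrent
op1 [1,2]: before
op2 [3,4]: before
op3 [5,6]: before
op4 [7,12]: concurrent
op5 [8,9]: before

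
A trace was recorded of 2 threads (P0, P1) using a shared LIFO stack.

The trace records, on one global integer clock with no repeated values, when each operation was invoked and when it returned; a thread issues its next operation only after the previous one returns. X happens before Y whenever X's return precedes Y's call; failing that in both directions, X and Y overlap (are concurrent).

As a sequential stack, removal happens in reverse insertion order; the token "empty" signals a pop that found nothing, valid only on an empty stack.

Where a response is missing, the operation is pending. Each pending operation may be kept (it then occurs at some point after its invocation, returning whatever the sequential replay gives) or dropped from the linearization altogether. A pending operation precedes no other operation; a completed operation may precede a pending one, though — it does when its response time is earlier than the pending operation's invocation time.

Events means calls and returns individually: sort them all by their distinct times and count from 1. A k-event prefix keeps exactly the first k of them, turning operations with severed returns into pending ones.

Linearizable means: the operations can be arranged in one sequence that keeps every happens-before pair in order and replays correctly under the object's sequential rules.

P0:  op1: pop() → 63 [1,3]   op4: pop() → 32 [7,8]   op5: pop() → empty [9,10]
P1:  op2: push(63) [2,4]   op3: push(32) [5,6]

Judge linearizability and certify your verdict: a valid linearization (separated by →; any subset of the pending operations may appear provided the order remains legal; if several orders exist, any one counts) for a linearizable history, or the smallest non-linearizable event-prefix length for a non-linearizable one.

1. op2 push(63), leaving stack <63>
2. op1 pop() → 63, leaving stack <>
3. op3 push(32), leaving stack <32>
4. op4 pop() → 32, leaving stack <>
5. op5 pop() → empty, leaving stack <>

linearizable — witness: op2 → op1 → op3 → op4 → op5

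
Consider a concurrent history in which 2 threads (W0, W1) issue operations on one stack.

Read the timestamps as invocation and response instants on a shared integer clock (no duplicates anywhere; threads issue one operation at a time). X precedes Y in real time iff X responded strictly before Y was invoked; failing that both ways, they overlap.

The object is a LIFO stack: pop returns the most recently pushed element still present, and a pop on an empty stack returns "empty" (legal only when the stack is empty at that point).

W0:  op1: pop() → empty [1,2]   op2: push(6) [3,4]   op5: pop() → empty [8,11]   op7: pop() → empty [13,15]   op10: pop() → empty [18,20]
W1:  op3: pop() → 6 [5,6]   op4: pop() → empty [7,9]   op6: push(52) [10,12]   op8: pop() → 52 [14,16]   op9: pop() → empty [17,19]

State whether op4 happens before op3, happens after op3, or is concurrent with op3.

op4 spans [7,9], op3 spans [5,6]
resp(op3)=6 < inv(op4)=7

after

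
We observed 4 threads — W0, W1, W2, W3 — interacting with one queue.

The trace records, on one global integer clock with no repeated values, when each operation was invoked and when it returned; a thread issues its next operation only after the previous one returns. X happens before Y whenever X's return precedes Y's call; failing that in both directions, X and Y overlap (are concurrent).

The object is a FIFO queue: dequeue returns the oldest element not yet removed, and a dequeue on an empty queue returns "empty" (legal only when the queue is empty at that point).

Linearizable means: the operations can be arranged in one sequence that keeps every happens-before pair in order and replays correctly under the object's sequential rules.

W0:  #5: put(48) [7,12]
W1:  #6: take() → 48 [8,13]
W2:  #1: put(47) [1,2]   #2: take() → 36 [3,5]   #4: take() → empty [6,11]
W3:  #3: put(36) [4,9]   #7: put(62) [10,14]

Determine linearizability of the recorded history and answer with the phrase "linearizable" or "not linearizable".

prefix check: 1..4 passes, 1..5 fails once #2's time-5 response joins
a single order respects real time; the 2 completed queue operations fail replay along it
completion choices over the 1 pending operation (#3) were checked; none helps
for example #1, #2 (pending dropped) fails at step 2: #2 take() → 36 is not legal there

not linearizable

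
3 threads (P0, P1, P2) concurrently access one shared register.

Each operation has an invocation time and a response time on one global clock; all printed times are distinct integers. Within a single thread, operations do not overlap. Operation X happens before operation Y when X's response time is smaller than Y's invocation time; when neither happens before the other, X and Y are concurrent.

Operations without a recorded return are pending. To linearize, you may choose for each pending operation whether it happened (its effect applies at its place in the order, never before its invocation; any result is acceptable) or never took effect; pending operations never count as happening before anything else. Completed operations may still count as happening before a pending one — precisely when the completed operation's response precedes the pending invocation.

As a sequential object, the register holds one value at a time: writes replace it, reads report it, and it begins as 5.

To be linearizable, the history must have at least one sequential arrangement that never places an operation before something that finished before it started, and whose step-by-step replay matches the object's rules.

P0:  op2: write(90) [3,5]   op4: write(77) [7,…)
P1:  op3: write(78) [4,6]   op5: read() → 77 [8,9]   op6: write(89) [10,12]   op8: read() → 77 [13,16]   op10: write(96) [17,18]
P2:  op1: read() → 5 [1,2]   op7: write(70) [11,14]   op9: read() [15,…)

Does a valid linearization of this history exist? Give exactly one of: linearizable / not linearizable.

already the first 16 events (up to op8's response at time 16) admit no linearization; the first 15 still do
the 7 completed operations admit 6 real-time orders; each fails the register replay
every completion of the 2 pending operations (op4, op9) was checked; none linearizes
one such order, op1, op2, op3, op5, op6, op7, op8 (pending dropped), breaks at step 4 where op5 read() → 77 is illegal
one such order, op1, op2, op3, op5, op6, op8, op7 (pending dropped), breaks at step 4 where op5 read() → 77 is illegal

not linearizable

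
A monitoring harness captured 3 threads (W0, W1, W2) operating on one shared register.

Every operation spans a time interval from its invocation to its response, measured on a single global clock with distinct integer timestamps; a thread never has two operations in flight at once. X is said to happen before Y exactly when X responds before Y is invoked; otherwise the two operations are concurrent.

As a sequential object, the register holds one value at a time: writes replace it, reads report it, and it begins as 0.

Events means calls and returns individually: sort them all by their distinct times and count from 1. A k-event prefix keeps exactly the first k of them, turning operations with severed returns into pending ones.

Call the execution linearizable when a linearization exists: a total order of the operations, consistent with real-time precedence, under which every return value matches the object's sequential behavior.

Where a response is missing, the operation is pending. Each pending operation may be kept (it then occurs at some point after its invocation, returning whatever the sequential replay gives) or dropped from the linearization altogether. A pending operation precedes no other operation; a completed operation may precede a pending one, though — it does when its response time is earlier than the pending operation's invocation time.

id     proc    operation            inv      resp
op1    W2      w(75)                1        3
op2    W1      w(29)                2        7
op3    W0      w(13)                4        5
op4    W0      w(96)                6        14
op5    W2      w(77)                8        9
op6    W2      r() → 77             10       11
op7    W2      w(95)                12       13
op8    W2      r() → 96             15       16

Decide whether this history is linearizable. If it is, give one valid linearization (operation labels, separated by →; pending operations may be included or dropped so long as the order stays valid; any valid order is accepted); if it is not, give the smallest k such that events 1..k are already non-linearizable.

linearizable — witness: op1 → op2 → op3 → op5 → op6 → op7 → op4 → op8

1. op1 w(75), leaving value 75
2. op2 w(29), leaving value 29
3. op3 w(13), leaving value 13
4. op5 w(77), leaving value 77
5. op6 r() → 77, leaving value 77
6. op7 w(95), leaving value 95
7. op4 w(96), leaving value 96
8. op8 r() → 96, leaving value 96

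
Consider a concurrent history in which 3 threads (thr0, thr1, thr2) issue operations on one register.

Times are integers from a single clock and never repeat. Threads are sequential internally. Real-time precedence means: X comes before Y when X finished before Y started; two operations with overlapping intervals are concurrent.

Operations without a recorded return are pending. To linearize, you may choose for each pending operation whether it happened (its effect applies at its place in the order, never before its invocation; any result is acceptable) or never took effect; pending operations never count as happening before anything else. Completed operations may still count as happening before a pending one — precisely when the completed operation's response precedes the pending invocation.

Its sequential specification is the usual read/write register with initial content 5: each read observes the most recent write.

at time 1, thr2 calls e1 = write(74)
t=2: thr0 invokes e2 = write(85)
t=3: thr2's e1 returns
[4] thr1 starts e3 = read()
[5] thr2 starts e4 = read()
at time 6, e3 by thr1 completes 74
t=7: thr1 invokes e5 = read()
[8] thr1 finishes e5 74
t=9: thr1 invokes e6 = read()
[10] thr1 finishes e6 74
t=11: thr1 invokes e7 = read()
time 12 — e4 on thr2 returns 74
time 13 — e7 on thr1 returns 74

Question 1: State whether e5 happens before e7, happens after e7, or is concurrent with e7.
Answer: before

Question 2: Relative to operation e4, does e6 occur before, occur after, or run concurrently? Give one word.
Answer: concurrent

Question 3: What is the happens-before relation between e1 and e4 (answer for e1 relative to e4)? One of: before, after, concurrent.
Answer: before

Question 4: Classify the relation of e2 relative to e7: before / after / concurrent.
Answer: concurrent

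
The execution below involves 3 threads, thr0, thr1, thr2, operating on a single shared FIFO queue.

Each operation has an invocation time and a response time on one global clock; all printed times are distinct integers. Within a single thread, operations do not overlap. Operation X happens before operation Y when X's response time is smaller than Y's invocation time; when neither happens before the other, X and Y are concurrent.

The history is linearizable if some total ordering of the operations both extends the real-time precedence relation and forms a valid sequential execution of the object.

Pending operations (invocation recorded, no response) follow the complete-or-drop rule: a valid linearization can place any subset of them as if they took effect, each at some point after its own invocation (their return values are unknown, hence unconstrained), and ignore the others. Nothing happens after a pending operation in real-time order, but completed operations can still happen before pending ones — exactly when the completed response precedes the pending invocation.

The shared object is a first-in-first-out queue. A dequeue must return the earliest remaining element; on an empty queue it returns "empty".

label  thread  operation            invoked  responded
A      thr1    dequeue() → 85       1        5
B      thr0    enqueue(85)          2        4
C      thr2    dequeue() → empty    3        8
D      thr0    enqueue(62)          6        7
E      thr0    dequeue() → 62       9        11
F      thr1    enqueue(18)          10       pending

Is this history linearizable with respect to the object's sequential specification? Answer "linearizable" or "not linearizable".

a witness: B, A, C, D, E
step 1: B enqueue(85) — queue <85>
step 2: A dequeue() → 85 — queue <>
step 3: C dequeue() → empty — queue <>
step 4: D enqueue(62) — queue <62>
step 5: E dequeue() → 62 — queue <>

linearizable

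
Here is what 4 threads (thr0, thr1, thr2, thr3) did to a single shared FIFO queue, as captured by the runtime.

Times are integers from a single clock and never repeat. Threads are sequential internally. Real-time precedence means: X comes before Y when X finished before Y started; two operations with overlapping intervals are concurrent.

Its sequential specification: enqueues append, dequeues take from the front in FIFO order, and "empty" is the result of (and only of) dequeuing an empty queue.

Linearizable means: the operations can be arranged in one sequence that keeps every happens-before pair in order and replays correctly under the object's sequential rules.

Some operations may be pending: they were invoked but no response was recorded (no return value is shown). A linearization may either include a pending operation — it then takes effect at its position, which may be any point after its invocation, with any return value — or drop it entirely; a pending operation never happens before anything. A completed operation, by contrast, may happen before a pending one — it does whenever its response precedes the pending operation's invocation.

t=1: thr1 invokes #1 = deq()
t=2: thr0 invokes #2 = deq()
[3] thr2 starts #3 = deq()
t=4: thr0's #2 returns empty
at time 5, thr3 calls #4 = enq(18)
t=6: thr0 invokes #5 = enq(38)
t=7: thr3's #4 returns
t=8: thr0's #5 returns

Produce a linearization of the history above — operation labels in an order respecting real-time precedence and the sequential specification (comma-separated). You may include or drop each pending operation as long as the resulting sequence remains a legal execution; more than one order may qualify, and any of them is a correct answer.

#1, #2, #3, #4, #5

after step 1 (#1 deq() (pending, included)): queue <>
after step 2 (#2 deq() → empty): queue <>
after step 3 (#3 deq() (pending, included)): queue <>
after step 4 (#4 enq(18)): queue <18>
after step 5 (#5 enq(38)): queue <18,38>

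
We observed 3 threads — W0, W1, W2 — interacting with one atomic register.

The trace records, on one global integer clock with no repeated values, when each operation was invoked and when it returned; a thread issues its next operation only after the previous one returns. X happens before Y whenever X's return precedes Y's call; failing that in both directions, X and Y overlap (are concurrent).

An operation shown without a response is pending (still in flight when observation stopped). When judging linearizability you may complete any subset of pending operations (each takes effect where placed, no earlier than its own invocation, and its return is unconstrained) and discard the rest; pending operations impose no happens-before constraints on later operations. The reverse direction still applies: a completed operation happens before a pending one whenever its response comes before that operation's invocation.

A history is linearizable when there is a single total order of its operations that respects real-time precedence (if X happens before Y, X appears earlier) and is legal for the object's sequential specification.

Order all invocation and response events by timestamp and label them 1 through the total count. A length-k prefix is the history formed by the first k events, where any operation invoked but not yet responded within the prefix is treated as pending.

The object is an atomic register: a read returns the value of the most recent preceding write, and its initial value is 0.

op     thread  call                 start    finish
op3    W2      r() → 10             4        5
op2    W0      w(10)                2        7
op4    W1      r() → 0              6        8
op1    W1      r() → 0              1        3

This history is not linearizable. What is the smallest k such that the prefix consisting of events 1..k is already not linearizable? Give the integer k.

8

a valid linearization of events 1..7 exists, for instance op1, op2, op3:
1. op1 r() → 0, leaving value 0
2. op2 w(10), leaving value 10
3. op3 r() → 10, leaving value 10
at event 8 (op4's time-8 response) nothing linearizes any more
e.g. op1, op2, op3, op4: illegal at step 4, since op4 r() → 0 cannot apply there
e.g. op1, op3, op2, op4: illegal at step 2, since op3 r() → 10 cannot apply there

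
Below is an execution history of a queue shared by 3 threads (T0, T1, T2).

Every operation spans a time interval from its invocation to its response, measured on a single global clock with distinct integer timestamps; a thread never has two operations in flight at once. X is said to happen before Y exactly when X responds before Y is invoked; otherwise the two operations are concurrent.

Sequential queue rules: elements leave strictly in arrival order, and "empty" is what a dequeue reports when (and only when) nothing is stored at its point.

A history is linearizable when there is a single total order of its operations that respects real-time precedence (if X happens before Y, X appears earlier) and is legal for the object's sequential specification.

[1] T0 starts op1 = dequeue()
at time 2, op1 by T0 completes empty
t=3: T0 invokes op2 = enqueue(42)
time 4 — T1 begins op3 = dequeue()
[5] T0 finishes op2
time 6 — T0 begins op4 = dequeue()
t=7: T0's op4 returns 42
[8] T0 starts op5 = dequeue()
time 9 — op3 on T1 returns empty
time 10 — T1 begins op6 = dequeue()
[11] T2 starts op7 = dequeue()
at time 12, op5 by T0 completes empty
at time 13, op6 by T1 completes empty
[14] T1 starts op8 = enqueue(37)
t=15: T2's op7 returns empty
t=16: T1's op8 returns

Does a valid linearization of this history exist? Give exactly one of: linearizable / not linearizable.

linearizable

one valid linearization: op1, op2, op4, op3, op5, op6, op7, op8
1. op1 dequeue() → empty, leaving queue <>
2. op2 enqueue(42), leaving queue <42>
3. op4 dequeue() → 42, leaving queue <>
4. op3 dequeue() → empty, leaving queue <>
5. op5 dequeue() → empty, leaving queue <>
6. op6 dequeue() → empty, leaving queue <>
7. op7 dequeue() → empty, leaving queue <>
8. op8 enqueue(37), leaving queue <37>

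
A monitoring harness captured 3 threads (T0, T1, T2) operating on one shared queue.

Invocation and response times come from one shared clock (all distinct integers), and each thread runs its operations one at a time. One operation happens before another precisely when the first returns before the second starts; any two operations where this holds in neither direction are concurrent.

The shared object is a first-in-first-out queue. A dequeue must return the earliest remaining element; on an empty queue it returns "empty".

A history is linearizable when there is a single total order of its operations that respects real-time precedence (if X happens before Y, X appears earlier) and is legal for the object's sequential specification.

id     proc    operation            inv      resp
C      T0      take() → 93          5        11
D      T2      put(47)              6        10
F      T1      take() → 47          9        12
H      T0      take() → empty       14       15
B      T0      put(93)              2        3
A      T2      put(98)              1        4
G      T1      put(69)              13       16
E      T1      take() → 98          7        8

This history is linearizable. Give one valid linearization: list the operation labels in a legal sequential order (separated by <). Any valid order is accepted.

A < B < D < E < C < F < H < G

1. A put(98), leaving queue <98>
2. B put(93), leaving queue <98,93>
3. D put(47), leaving queue <98,93,47>
4. E take() → 98, leaving queue <93,47>
5. C take() → 93, leaving queue <47>
6. F take() → 47, leaving queue <>
7. H take() → empty, leaving queue <>
8. G put(69), leaving queue <69>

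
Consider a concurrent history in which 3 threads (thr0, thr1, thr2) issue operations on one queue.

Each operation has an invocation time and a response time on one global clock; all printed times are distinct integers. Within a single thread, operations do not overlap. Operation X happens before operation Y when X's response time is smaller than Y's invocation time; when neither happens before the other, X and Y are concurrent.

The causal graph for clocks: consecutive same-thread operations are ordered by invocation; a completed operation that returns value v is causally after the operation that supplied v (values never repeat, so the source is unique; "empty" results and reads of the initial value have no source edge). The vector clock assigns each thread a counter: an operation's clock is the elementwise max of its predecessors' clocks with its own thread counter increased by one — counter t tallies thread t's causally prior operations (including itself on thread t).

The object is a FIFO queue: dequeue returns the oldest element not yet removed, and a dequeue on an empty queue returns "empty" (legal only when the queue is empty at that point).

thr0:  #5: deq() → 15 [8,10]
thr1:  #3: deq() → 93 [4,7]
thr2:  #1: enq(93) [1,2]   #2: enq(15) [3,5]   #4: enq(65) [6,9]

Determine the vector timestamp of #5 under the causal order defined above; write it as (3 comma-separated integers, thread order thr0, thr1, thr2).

root op #1, invoked 1: fresh clock plus thr2's own tick → (0, 0, 1)
VC(#2, invoked at 3): max of VC(#1)=(0, 0, 1), then +1 on thread thr2 → (0, 0, 2)
VC(#3, invoked at 4): max of VC(#1)=(0, 0, 1), then +1 on thread thr1 → (0, 1, 1)
VC(#4, invoked at 6): max of VC(#2)=(0, 0, 2), then +1 on thread thr2 → (0, 0, 3)
VC(#5, invoked at 8): max of VC(#2)=(0, 0, 2), then +1 on thread thr0 → (1, 0, 2)
target: VC(#5) = (1, 0, 2)

(1, 0, 2)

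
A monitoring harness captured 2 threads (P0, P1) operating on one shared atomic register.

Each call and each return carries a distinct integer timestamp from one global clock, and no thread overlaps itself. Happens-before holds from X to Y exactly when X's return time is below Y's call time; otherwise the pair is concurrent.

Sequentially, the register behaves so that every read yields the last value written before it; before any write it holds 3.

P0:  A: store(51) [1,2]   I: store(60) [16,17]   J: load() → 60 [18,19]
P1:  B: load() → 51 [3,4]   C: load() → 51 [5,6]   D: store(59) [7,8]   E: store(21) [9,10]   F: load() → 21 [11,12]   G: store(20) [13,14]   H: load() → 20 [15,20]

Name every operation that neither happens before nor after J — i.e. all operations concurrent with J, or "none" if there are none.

H

J spans [18,19]; an op avoiding the whole window 18..19 is ordered, any other is concurrent
A [1,2]: before
B [3,4]: before
C [5,6]: before
D [7,8]: before
E [9,10]: before
F [11,12]: before
G [13,14]: before
H [15,20]: concurrent
I [16,17]: before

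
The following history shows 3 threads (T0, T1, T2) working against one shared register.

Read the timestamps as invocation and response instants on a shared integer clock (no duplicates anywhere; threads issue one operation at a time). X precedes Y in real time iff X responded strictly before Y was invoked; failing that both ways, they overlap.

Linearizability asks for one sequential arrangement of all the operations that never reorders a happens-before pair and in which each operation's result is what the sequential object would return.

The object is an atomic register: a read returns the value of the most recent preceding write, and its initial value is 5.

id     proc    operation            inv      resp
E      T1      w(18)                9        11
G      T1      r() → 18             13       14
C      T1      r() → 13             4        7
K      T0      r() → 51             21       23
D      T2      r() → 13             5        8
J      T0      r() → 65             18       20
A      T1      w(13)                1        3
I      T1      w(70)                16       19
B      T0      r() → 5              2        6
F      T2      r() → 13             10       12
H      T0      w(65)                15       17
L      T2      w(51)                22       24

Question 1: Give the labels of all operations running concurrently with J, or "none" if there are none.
I

overlap test against J [18,20]: concurrent iff the interval meets 18..20
A [1,3]: before
B [2,6]: before
C [4,7]: before
D [5,8]: before
E [9,11]: before
F [10,12]: before
G [13,14]: before
H [15,17]: before
I [16,19]: concurrent
K [21,23]: after
L [22,24]: after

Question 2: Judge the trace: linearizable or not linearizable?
linearizable

one valid linearization: B, A, C, D, F, E, G, H, J, I, L, K
after step 1 (B r() → 5): value 5
after step 2 (A w(13)): value 13
after step 3 (C r() → 13): value 13
after step 4 (D r() → 13): value 13
after step 5 (F r() → 13): value 13
after step 6 (E w(18)): value 18
after step 7 (G r() → 18): value 18
after step 8 (H w(65)): value 65
after step 9 (J r() → 65): value 65
after step 10 (I w(70)): value 70
after step 11 (L w(51)): value 51
after step 12 (K r() → 51): value 51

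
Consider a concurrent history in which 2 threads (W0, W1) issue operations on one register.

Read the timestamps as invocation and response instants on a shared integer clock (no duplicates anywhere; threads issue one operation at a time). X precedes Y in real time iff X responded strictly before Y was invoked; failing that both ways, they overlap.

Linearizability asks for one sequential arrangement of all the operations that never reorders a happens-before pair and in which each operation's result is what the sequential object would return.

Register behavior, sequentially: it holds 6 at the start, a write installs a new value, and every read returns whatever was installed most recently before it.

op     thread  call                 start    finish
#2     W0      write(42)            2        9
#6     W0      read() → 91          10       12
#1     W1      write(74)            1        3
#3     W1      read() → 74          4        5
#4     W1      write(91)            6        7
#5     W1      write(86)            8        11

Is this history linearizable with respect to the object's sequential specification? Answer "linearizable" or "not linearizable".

linearizable

witness order: #1, #3, #2, #4, #6, #5
1. #1 write(74), leaving value 74
2. #3 read() → 74, leaving value 74
3. #2 write(42), leaving value 42
4. #4 write(91), leaving value 91
5. #6 read() → 91, leaving value 91
6. #5 write(86), leaving value 86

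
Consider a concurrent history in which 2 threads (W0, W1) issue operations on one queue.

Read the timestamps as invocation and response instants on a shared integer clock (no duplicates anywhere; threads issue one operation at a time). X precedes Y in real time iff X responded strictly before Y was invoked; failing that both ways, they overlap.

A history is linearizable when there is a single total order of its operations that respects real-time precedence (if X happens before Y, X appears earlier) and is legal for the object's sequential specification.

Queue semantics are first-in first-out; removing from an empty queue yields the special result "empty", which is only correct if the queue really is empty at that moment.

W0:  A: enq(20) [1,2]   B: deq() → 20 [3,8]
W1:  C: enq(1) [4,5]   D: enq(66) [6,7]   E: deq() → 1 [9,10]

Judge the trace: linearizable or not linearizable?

a witness: A, B, C, D, E
after step 1 (A enq(20)): queue <20>
after step 2 (B deq() → 20): queue <>
after step 3 (C enq(1)): queue <1>
after step 4 (D enq(66)): queue <1,66>
after step 5 (E deq() → 1): queue <66>

linearizable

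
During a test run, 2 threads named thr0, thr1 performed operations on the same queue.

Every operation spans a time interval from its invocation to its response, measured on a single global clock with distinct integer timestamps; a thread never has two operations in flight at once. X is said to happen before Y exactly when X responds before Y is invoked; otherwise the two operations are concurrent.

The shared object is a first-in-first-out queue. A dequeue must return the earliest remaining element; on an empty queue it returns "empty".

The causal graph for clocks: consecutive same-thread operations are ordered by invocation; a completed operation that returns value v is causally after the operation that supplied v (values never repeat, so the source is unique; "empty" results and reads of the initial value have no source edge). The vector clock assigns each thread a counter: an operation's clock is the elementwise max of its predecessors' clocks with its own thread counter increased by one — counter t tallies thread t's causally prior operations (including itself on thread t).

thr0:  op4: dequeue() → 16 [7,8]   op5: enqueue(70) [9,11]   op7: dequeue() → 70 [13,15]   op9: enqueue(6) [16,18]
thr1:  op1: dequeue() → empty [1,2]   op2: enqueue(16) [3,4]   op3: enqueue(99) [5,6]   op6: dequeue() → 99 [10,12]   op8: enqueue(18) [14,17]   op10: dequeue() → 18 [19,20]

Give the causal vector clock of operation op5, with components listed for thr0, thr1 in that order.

root op op1, invoked 1: fresh clock plus thr1's own tick → (0, 1)
from VC(op1)=(0, 1), op2 (invoked 3) maxes components and bumps thr1 → (0, 2)
from VC(op2)=(0, 2), op3 (invoked 5) maxes components and bumps thr1 → (0, 3)
from VC(op2)=(0, 2), op4 (invoked 7) maxes components and bumps thr0 → (1, 2)
from VC(op3)=(0, 3), op6 (invoked 10) maxes components and bumps thr1 → (0, 4)
from VC(op4)=(1, 2), op5 (invoked 9) maxes components and bumps thr0 → (2, 2)
from VC(op6)=(0, 4), op8 (invoked 14) maxes components and bumps thr1 → (0, 5)
from VC(op5)=(2, 2), op7 (invoked 13) maxes components and bumps thr0 → (3, 2)
from VC(op8)=(0, 5), op10 (invoked 19) maxes components and bumps thr1 → (0, 6)
from VC(op7)=(3, 2), op9 (invoked 16) maxes components and bumps thr0 → (4, 2)
target: VC(op5) = (2, 2)

(2, 2)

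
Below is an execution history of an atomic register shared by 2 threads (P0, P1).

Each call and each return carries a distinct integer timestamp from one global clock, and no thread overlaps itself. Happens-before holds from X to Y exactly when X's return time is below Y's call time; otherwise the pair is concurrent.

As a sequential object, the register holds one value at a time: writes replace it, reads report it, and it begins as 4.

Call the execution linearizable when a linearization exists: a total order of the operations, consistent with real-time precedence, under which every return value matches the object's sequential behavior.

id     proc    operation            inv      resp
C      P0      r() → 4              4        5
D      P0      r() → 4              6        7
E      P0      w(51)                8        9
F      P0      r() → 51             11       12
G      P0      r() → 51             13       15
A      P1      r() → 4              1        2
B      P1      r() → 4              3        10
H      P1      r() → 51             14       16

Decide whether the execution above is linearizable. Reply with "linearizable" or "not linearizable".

linearizable

one valid linearization: A, B, C, D, E, F, G, H
step 1: A r() → 4 — value 4
step 2: B r() → 4 — value 4
step 3: C r() → 4 — value 4
step 4: D r() → 4 — value 4
step 5: E w(51) — value 51
step 6: F r() → 51 — value 51
step 7: G r() → 51 — value 51
step 8: H r() → 51 — value 51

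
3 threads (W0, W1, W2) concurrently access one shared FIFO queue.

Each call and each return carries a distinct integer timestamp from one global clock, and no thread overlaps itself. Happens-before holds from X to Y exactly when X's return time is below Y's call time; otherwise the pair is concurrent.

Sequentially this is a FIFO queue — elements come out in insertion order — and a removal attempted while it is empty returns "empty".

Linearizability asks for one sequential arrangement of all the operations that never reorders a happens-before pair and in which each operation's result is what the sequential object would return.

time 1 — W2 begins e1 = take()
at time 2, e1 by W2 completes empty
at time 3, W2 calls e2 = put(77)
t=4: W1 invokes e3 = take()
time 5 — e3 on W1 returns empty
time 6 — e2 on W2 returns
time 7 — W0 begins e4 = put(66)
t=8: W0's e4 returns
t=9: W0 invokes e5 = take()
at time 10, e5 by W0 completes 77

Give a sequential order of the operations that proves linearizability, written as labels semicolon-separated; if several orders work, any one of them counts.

after step 1 (e1 take() → empty): queue <>
after step 2 (e3 take() → empty): queue <>
after step 3 (e2 put(77)): queue <77>
after step 4 (e4 put(66)): queue <77,66>
after step 5 (e5 take() → 77): queue <66>

e1; e3; e2; e4; e5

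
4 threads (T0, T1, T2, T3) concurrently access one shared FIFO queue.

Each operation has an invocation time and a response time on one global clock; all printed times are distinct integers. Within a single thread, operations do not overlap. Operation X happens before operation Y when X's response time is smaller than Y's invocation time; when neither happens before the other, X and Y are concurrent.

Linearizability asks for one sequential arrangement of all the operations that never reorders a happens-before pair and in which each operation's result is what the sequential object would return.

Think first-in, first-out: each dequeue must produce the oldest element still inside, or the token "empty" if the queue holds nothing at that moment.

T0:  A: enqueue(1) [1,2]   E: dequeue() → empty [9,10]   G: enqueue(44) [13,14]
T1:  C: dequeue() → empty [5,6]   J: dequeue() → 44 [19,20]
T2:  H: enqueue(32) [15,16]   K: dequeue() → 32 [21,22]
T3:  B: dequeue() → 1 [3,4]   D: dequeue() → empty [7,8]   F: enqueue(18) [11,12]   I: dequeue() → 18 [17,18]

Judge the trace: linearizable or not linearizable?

witness order: A, B, C, D, E, F, G, H, I, J, K
step 1: A enqueue(1) — queue <1>
step 2: B dequeue() → 1 — queue <>
step 3: C dequeue() → empty — queue <>
step 4: D dequeue() → empty — queue <>
step 5: E dequeue() → empty — queue <>
step 6: F enqueue(18) — queue <18>
step 7: G enqueue(44) — queue <18,44>
step 8: H enqueue(32) — queue <18,44,32>
step 9: I dequeue() → 18 — queue <44,32>
step 10: J dequeue() → 44 — queue <32>
step 11: K dequeue() → 32 — queue <>

linearizable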